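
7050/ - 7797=-1 +249/2599 = -0.90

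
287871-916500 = - 628629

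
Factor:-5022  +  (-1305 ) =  - 3^2* 19^1*37^1=-  6327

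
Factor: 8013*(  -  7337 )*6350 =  - 2^1*3^1*5^2*11^1*23^1*29^1*127^1*2671^1 = - 373325269350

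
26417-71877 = -45460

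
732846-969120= - 236274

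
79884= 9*8876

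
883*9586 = 8464438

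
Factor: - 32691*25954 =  - 2^1*3^1*17^1 * 19^1*641^1*683^1 = - 848462214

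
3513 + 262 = 3775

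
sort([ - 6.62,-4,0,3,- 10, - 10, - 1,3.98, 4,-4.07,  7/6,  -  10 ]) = [ - 10,-10, - 10, -6.62,  -  4.07 ,  -  4, - 1,0,7/6,3,3.98, 4]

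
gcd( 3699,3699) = 3699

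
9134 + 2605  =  11739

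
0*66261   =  0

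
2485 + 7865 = 10350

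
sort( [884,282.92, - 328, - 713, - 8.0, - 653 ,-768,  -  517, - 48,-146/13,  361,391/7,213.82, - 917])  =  [ - 917, -768,-713, - 653, - 517, - 328,-48,-146/13, - 8.0,391/7 , 213.82,282.92,  361,884]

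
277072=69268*4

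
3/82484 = 3/82484 = 0.00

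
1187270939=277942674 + 909328265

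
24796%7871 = 1183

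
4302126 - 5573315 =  - 1271189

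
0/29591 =0= 0.00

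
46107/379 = 46107/379 = 121.65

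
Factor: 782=2^1*17^1*23^1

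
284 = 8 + 276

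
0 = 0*57209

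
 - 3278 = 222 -3500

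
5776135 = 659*8765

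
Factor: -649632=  - 2^5*3^1*67^1*101^1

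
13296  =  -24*( - 554)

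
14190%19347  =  14190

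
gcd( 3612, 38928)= 12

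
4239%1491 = 1257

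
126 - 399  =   - 273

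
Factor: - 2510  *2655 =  - 2^1 * 3^2 * 5^2*59^1*251^1 =- 6664050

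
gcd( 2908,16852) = 4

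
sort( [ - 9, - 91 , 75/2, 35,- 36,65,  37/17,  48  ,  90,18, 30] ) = [ - 91, - 36, - 9, 37/17,18,  30, 35, 75/2, 48 , 65,90 ] 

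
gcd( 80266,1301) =1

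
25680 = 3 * 8560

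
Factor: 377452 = 2^2 * 197^1 * 479^1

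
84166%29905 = 24356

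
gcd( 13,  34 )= 1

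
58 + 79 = 137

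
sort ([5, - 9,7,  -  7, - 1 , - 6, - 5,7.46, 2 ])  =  [ - 9, - 7,-6, - 5,-1 , 2, 5, 7,7.46]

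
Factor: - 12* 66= - 792 = -2^3*3^2* 11^1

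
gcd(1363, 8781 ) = 1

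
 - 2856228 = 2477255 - 5333483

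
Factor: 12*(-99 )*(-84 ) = 99792=2^4 * 3^4* 7^1*11^1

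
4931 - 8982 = -4051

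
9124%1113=220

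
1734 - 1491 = 243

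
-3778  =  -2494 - 1284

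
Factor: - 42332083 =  - 29^1 * 1459727^1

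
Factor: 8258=2^1*4129^1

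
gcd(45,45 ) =45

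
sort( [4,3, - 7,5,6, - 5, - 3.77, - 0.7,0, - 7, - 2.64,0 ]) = [ -7, - 7, - 5, - 3.77, - 2.64, - 0.7,0,0,3,  4,5, 6]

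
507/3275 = 507/3275 = 0.15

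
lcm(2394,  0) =0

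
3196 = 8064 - 4868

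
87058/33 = 2638 + 4/33= 2638.12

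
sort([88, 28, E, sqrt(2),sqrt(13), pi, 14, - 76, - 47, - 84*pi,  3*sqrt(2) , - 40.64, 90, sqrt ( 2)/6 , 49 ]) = [ - 84*pi, - 76, - 47,-40.64, sqrt(2 )/6,  sqrt(2), E,pi, sqrt( 13),3*sqrt(2), 14,  28, 49 , 88,90]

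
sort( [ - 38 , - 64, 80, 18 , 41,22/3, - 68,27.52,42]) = [ - 68, - 64,-38, 22/3,18, 27.52,41, 42 , 80 ]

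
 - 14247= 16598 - 30845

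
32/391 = 32/391 = 0.08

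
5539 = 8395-2856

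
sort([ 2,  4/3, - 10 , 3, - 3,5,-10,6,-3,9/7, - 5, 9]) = [-10, - 10,-5, - 3, - 3,9/7,4/3,2,3, 5, 6,9] 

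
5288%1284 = 152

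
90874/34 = 45437/17 = 2672.76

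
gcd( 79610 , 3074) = 2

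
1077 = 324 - -753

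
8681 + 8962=17643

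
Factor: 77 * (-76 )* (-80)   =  468160  =  2^6*5^1*7^1*11^1 * 19^1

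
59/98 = 59/98  =  0.60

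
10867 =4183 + 6684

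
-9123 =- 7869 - 1254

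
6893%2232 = 197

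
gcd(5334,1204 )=14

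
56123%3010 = 1943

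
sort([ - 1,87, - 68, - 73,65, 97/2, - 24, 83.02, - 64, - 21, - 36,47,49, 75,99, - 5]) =[- 73, - 68, - 64, - 36, - 24,  -  21,-5, - 1,47, 97/2,49, 65,  75,  83.02, 87 , 99 ]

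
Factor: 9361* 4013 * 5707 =11^1 * 13^1*23^1*37^1*439^1*4013^1 = 214387409951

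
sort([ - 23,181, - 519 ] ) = [ - 519,-23, 181]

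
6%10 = 6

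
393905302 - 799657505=-405752203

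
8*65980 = 527840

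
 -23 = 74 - 97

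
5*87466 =437330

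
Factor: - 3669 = -3^1*1223^1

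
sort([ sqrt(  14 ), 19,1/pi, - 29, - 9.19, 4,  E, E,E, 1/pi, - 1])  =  [ - 29,- 9.19, - 1, 1/pi,1/pi, E,E, E, sqrt(14 ), 4,  19]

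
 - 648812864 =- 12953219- 635859645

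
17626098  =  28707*614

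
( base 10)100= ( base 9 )121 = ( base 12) 84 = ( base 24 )44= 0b1100100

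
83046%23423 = 12777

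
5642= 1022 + 4620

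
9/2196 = 1/244 = 0.00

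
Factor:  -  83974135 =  - 5^1*7^1* 17^1*107^1*1319^1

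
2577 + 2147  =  4724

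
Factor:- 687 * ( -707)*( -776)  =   - 2^3 * 3^1 * 7^1*97^1 * 101^1 * 229^1 = - 376910184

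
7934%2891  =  2152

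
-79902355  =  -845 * 94559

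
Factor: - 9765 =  - 3^2*5^1 * 7^1*31^1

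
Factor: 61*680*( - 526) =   -  2^4*5^1 * 17^1*61^1*263^1 = -21818480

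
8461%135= 91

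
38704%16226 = 6252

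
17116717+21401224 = 38517941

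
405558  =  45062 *9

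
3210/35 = 642/7 = 91.71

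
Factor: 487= 487^1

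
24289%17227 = 7062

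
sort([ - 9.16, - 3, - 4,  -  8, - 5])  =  [ - 9.16, - 8, - 5, - 4, - 3]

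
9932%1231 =84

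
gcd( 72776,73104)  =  8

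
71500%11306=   3664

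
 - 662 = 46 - 708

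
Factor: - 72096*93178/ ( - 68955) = 2239253696/22985 =2^6*5^( - 1 )*751^1*4597^( - 1)*46589^1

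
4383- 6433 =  - 2050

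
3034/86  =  35 + 12/43 = 35.28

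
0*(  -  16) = 0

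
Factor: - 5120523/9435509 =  - 3^3*61^1*3109^1* 9435509^( - 1 )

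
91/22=4 + 3/22 =4.14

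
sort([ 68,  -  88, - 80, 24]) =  [- 88,-80, 24,68]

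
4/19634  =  2/9817 = 0.00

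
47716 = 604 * 79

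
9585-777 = 8808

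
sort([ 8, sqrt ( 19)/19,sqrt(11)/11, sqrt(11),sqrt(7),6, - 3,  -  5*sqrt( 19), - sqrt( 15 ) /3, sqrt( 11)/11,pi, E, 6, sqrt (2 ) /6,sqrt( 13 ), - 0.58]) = [ - 5*sqrt(19),  -  3, - sqrt(15 )/3,- 0.58,sqrt(19 ) /19,sqrt(2)/6,sqrt( 11)/11,sqrt( 11 )/11, sqrt(7 ),E,pi, sqrt( 11), sqrt( 13 ),6,6,8 ]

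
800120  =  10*80012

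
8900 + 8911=17811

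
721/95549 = 721/95549 = 0.01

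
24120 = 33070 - 8950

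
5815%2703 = 409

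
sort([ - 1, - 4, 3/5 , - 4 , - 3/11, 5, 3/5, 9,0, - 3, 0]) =[ - 4, - 4, - 3 , - 1,  -  3/11 , 0,0, 3/5,3/5,5, 9 ]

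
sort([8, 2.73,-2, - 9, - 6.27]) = [ -9,-6.27, - 2,  2.73, 8 ]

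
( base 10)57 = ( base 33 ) 1O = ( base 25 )27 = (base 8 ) 71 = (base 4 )321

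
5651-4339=1312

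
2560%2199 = 361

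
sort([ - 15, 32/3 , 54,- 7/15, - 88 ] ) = [-88, - 15, - 7/15, 32/3,54 ]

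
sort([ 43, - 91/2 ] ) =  [ - 91/2,  43 ]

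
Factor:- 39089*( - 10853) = 10853^1 * 39089^1 = 424232917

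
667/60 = 667/60 = 11.12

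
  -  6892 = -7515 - - 623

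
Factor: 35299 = 11^1*3209^1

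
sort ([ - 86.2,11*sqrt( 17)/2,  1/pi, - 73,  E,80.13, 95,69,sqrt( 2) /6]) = [ - 86.2, - 73,sqrt( 2)/6,1/pi, E,11*sqrt(17)/2,69,80.13,95]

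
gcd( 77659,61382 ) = 1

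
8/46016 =1/5752 = 0.00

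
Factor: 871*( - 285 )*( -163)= 3^1 * 5^1*13^1*19^1*67^1 * 163^1 = 40462305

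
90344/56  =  1613 + 2/7 = 1613.29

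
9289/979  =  9+ 478/979  =  9.49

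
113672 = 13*8744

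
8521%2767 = 220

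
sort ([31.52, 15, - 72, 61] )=[ - 72,15, 31.52,61 ]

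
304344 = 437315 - 132971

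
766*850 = 651100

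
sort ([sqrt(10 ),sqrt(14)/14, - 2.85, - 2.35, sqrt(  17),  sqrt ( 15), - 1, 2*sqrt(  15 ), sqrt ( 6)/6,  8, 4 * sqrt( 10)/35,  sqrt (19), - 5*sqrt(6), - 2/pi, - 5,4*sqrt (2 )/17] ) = [ - 5*sqrt (6), - 5, - 2.85 , - 2.35, - 1, - 2/pi, sqrt( 14)/14, 4*sqrt( 2)/17,  4*sqrt( 10 ) /35,sqrt( 6 )/6, sqrt( 10),sqrt( 15), sqrt(17),sqrt( 19 ),  2*sqrt ( 15) , 8 ] 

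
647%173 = 128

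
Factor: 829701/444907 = 3^2*17^( -1 ) * 26171^ ( - 1 )*92189^1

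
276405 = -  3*( - 92135)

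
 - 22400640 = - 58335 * 384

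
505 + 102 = 607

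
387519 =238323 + 149196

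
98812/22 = 49406/11 = 4491.45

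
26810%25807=1003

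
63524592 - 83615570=- 20090978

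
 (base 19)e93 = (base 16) 146C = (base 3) 21011122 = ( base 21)bhk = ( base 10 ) 5228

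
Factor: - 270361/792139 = - 7^1* 13^1*281^( - 1)*2819^( - 1)*2971^1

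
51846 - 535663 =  - 483817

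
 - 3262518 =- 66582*49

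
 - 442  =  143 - 585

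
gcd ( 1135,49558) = 1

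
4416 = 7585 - 3169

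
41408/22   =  20704/11 = 1882.18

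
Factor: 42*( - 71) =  - 2982 = -2^1*3^1*7^1*71^1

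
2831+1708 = 4539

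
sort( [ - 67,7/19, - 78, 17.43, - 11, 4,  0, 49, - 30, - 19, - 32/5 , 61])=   [ - 78,  -  67, - 30, - 19, - 11, - 32/5, 0,  7/19 , 4, 17.43, 49, 61 ] 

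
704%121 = 99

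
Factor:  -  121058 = -2^1*7^1*8647^1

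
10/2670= 1/267  =  0.00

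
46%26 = 20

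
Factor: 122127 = 3^1*40709^1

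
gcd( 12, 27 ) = 3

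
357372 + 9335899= 9693271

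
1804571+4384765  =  6189336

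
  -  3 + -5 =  - 8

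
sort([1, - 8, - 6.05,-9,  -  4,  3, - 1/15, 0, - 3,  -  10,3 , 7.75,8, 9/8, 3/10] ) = [  -  10,-9, - 8, - 6.05,  -  4, - 3,-1/15,  0, 3/10, 1, 9/8,3, 3,7.75, 8] 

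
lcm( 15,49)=735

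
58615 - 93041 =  - 34426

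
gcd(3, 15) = 3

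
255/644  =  255/644 = 0.40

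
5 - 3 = 2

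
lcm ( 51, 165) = 2805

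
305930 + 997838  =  1303768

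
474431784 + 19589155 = 494020939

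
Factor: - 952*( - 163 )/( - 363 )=-2^3*3^(  -  1) * 7^1*11^( - 2)*17^1*163^1 =- 155176/363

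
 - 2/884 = -1/442  =  -  0.00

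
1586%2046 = 1586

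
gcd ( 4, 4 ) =4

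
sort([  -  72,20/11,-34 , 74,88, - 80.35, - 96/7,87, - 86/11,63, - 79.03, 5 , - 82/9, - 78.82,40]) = [ - 80.35, - 79.03, - 78.82, - 72, - 34, - 96/7, - 82/9, - 86/11,20/11,5,40,63,74, 87,88 ] 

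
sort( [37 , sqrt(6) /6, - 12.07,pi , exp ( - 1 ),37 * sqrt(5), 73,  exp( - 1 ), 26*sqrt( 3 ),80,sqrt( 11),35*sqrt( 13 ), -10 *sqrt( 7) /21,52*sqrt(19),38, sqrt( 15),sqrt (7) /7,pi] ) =[  -  12.07  , - 10*sqrt( 7) /21, exp( - 1),exp( - 1), sqrt (7 )/7,sqrt( 6) /6,pi,pi,sqrt (11),sqrt( 15) , 37,38, 26 *sqrt( 3), 73, 80,  37*sqrt( 5),35*sqrt( 13),52*sqrt (19)] 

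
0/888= 0 = 0.00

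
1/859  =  1/859 = 0.00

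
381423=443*861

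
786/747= 262/249= 1.05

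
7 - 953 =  - 946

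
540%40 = 20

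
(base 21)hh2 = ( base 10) 7856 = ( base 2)1111010110000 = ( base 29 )99q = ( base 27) akq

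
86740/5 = 17348 =17348.00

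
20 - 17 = 3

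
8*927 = 7416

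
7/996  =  7/996 = 0.01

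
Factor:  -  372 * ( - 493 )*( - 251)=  - 46032396 = - 2^2*3^1*17^1*29^1*31^1*251^1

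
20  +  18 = 38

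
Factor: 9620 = 2^2*5^1*13^1*37^1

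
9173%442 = 333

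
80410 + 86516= 166926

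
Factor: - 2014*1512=-2^4*3^3*7^1*19^1*53^1 = - 3045168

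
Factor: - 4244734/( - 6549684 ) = 2122367/3274842 = 2^ (-1 )*3^(-1)*13^1*107^( - 1 )*5101^( - 1 ) * 163259^1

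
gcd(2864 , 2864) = 2864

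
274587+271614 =546201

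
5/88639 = 5/88639 =0.00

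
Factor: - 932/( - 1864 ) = 1/2 = 2^( - 1)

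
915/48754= 915/48754 = 0.02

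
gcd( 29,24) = 1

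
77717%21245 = 13982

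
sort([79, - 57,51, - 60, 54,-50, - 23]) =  [ - 60, - 57,-50, - 23,51, 54, 79]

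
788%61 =56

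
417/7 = 59 + 4/7  =  59.57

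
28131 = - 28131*( - 1 ) 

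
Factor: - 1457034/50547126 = -7^( - 2 )*19^1*12781^1*171929^( - 1 ) = - 242839/8424521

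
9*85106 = 765954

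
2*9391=18782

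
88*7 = 616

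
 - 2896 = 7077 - 9973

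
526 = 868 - 342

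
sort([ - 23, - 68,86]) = [ - 68, - 23,86]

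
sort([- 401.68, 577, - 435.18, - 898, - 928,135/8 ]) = [ - 928,-898, - 435.18,-401.68,135/8,  577 ]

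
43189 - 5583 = 37606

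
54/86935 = 54/86935= 0.00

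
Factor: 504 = 2^3  *3^2*7^1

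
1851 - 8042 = - 6191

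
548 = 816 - 268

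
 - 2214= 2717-4931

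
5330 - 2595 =2735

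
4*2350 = 9400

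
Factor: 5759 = 13^1 * 443^1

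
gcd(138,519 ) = 3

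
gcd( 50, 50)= 50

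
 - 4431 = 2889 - 7320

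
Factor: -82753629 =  - 3^1*7^1*43^1*113^1*811^1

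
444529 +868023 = 1312552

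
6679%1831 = 1186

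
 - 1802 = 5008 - 6810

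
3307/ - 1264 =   -  3 + 485/1264 = -  2.62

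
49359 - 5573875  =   - 5524516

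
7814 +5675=13489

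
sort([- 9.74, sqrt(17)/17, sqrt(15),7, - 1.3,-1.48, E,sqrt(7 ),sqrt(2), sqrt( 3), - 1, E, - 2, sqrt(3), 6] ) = [ -9.74, - 2, - 1.48, - 1.3,  -  1,sqrt(17)/17, sqrt(2),sqrt(3), sqrt(3), sqrt(7 ), E, E,sqrt(15),6, 7 ]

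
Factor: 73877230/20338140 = 7387723/2033814=2^(- 1)*3^( - 1) *7^1*43^( - 1) * 53^1*7883^( - 1 )*19913^1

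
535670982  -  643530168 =-107859186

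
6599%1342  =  1231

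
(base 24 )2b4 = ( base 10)1420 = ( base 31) 1EP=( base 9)1847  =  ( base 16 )58c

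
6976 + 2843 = 9819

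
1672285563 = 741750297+930535266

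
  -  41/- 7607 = 41/7607 = 0.01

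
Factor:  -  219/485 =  -3^1 * 5^( - 1)*73^1 * 97^(-1 )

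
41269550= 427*96650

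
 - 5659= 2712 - 8371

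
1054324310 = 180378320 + 873945990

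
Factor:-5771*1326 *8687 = -66475929702= - 2^1*3^1*7^1 * 13^1*17^2*29^1*73^1*199^1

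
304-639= - 335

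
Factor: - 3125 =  - 5^5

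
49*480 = 23520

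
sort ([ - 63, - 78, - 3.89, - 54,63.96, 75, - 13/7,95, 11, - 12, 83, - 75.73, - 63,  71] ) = [ - 78 , - 75.73,  -  63 ,- 63, - 54 , - 12,-3.89, - 13/7,  11,63.96, 71,75, 83, 95 ]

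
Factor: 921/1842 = 2^(-1) = 1/2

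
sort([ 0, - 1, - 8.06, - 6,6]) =[-8.06, - 6, - 1,0,6]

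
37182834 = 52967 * 702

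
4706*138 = 649428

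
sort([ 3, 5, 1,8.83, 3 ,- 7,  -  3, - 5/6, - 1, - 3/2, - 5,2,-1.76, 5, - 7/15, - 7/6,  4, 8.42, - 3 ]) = [ - 7,  -  5, - 3,-3, - 1.76, - 3/2, - 7/6, - 1, - 5/6, - 7/15, 1, 2, 3,3,4, 5,5, 8.42,8.83] 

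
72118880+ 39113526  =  111232406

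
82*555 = 45510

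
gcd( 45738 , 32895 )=9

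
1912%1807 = 105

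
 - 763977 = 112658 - 876635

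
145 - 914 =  - 769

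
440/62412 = 110/15603 =0.01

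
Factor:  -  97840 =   -  2^4*5^1*1223^1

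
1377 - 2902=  - 1525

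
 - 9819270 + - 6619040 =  - 16438310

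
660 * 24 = 15840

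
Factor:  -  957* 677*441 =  - 285719049=-3^3*7^2*11^1*29^1 * 677^1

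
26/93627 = 26/93627= 0.00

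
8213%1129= 310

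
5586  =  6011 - 425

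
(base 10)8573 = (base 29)a5i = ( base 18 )1885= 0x217D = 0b10000101111101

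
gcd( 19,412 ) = 1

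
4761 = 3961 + 800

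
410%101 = 6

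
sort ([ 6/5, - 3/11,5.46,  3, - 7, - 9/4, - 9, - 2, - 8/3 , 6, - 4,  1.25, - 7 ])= [ - 9, - 7, - 7, - 4 , - 8/3, - 9/4, - 2, -3/11 , 6/5 , 1.25,3,  5.46,  6] 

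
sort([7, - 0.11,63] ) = [ - 0.11 , 7,63 ] 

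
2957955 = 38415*77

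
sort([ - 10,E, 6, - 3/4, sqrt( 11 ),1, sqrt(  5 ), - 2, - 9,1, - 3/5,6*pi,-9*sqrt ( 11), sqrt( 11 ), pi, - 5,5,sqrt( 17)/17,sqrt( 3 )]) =[- 9 * sqrt(11 ), - 10, -9, - 5, -2, - 3/4, - 3/5,sqrt( 17)/17, 1, 1,sqrt(3), sqrt(5), E , pi,sqrt (11),sqrt( 11 ),  5,6  ,  6 *pi]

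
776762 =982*791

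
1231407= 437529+793878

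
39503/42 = 39503/42 = 940.55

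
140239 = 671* 209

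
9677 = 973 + 8704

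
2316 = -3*( - 772 ) 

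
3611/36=100 + 11/36 = 100.31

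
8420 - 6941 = 1479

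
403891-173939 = 229952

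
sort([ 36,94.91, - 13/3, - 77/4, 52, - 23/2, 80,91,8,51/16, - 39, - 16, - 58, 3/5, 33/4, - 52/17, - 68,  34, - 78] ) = [ - 78,  -  68, -58,- 39, - 77/4, - 16 , - 23/2, - 13/3, -52/17, 3/5, 51/16,  8, 33/4, 34,36, 52, 80,  91, 94.91]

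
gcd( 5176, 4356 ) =4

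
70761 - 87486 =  - 16725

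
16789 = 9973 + 6816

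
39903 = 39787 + 116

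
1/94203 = 1/94203 = 0.00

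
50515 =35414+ 15101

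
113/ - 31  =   - 4 + 11/31 = -3.65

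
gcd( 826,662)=2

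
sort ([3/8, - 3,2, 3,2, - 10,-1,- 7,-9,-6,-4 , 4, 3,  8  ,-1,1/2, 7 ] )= [ - 10, - 9,-7, - 6, - 4,- 3,-1 , - 1, 3/8,  1/2,  2,2,  3,3,  4, 7, 8] 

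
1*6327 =6327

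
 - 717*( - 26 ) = 18642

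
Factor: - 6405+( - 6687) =  -  2^2*3^1*1091^1 = -  13092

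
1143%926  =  217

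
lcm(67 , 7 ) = 469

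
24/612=2/51 = 0.04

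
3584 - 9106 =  - 5522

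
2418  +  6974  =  9392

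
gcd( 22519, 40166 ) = 7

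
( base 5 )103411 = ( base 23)6ii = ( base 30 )406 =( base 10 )3606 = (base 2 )111000010110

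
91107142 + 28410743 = 119517885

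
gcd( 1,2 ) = 1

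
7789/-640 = - 13+531/640= - 12.17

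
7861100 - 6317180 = 1543920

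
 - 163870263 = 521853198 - 685723461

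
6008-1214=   4794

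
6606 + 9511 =16117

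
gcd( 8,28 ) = 4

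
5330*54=287820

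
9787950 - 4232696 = 5555254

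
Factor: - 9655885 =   -  5^1*1931177^1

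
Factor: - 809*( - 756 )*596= 364515984 = 2^4*3^3*7^1*149^1 *809^1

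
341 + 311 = 652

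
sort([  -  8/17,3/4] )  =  [  -  8/17,3/4]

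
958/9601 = 958/9601 = 0.10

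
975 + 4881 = 5856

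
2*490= 980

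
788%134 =118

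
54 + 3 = 57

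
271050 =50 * 5421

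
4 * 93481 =373924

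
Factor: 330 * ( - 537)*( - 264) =46783440 = 2^4*3^3*5^1*11^2*179^1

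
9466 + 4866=14332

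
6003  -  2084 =3919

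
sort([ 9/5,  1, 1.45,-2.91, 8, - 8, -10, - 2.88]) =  [-10,-8,-2.91, - 2.88,1, 1.45,9/5,  8 ]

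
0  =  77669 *0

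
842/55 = 842/55= 15.31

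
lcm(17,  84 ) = 1428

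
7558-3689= 3869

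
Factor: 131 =131^1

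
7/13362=7/13362 = 0.00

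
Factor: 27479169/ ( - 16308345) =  - 9159723/5436115=-3^4*5^( - 1)*71^(  -  1 )*15313^ ( - 1) * 113083^1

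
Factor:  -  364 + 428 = 64 = 2^6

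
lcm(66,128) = 4224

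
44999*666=29969334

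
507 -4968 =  - 4461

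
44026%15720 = 12586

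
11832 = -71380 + 83212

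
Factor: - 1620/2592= - 2^ (-3)*5^1 = - 5/8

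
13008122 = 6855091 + 6153031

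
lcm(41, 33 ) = 1353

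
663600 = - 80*( - 8295) 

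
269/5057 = 269/5057 = 0.05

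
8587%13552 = 8587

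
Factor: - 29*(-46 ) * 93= 2^1*3^1*23^1*29^1*31^1 =124062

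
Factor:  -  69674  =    -  2^1*11^1 * 3167^1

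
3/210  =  1/70 = 0.01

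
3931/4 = 982 + 3/4 = 982.75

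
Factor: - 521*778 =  - 405338 = - 2^1 * 389^1* 521^1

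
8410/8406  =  1  +  2/4203 = 1.00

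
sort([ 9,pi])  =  [pi , 9 ] 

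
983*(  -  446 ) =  - 438418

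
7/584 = 7/584  =  0.01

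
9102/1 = 9102 = 9102.00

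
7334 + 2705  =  10039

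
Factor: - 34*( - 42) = 2^2*3^1 * 7^1*17^1 = 1428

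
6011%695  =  451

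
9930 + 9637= 19567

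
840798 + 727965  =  1568763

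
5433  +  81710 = 87143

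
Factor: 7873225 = 5^2*31^1*10159^1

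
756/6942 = 126/1157 = 0.11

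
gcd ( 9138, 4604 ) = 2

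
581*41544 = 24137064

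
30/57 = 10/19  =  0.53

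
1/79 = 1/79= 0.01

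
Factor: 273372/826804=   327/989= 3^1*23^( - 1)*43^ (-1)*109^1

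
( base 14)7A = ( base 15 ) 73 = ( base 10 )108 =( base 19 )5D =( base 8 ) 154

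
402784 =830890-428106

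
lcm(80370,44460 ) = 2089620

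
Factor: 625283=625283^1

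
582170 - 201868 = 380302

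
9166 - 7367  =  1799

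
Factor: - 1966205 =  - 5^1*393241^1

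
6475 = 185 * 35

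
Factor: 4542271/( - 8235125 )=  - 5^(-3)*1789^1*2539^1* 65881^( - 1 ) 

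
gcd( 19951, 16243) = 1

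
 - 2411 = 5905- 8316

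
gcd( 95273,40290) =1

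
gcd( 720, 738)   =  18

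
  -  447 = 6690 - 7137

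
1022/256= 511/128 = 3.99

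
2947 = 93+2854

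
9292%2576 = 1564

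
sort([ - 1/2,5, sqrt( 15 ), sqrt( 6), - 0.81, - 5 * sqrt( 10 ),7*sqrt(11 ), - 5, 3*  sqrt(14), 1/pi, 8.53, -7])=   [-5*sqrt( 10), - 7,-5 , - 0.81, - 1/2 , 1/pi,sqrt( 6 ), sqrt(15),  5, 8.53, 3*sqrt(14 ), 7*sqrt( 11) ] 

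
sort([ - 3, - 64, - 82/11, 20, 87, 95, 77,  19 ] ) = [ - 64, - 82/11,  -  3,19, 20 , 77, 87, 95] 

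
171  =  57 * 3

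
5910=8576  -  2666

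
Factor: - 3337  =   - 47^1*71^1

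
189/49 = 27/7 = 3.86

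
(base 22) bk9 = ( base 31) 607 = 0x168d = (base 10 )5773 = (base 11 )4379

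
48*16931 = 812688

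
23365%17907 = 5458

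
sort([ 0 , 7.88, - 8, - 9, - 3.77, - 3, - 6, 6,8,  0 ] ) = [ - 9, - 8, -6,  -  3.77, - 3,0, 0, 6,7.88, 8 ] 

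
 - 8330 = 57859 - 66189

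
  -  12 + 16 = 4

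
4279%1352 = 223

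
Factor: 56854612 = 2^2*19^2 * 39373^1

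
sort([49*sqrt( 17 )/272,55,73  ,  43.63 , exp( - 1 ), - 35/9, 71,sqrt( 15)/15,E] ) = [-35/9,  sqrt( 15 ) /15,exp ( - 1 ),49*sqrt( 17)/272,E, 43.63,55,71,73]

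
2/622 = 1/311 = 0.00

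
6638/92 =3319/46= 72.15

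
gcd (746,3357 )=373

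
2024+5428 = 7452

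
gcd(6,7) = 1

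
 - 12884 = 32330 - 45214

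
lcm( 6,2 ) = 6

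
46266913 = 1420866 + 44846047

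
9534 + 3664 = 13198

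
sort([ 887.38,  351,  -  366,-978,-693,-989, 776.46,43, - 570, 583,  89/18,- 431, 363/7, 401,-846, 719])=[ - 989, - 978, - 846,-693, - 570, -431, -366  ,  89/18,43,  363/7,351,  401,583,719,776.46, 887.38 ]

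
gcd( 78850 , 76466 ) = 2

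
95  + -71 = 24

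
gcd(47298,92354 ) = 2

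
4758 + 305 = 5063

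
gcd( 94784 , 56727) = 1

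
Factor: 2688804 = 2^2*3^2*19^1*3931^1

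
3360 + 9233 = 12593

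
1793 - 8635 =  - 6842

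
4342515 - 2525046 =1817469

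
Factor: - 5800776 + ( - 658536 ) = -2^4*  3^1*37^1*3637^1= -6459312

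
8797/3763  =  2 + 1271/3763 = 2.34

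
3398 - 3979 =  -581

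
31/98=31/98 = 0.32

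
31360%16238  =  15122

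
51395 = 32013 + 19382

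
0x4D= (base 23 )38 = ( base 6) 205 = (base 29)2J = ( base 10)77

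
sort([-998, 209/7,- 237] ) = [ - 998, - 237 , 209/7 ] 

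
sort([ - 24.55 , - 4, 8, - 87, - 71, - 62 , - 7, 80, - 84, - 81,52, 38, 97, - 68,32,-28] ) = [ - 87,-84, - 81,-71,-68,-62, - 28, - 24.55, - 7, -4, 8,32, 38, 52, 80,97] 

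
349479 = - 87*( - 4017 ) 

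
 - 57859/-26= 57859/26 = 2225.35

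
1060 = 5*212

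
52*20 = 1040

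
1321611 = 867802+453809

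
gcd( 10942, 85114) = 2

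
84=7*12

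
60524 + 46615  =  107139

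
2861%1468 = 1393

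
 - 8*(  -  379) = 3032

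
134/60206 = 67/30103 =0.00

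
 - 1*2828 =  - 2828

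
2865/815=573/163 = 3.52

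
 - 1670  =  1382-3052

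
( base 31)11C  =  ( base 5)13004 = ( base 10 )1004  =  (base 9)1335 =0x3ec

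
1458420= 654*2230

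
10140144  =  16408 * 618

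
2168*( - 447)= - 969096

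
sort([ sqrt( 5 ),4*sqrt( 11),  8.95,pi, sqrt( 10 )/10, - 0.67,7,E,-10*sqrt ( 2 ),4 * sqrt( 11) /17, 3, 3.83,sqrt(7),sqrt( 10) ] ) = [ - 10*sqrt( 2), - 0.67 , sqrt(10)/10, 4* sqrt( 11) /17 , sqrt( 5),sqrt( 7),E,3,pi , sqrt(10 ), 3.83,7, 8.95, 4*sqrt( 11)]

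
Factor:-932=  - 2^2*233^1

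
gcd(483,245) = 7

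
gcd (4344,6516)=2172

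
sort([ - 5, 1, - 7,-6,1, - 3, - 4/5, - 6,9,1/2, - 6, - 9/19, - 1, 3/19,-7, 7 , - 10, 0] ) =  [ - 10,-7, - 7, - 6, - 6,-6 , - 5, - 3, - 1,-4/5, - 9/19, 0,3/19 , 1/2, 1,1, 7, 9 ] 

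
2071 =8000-5929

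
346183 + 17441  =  363624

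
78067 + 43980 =122047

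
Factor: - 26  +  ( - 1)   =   - 3^3 = -27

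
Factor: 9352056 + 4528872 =2^5*3^1*144593^1 = 13880928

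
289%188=101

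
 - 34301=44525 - 78826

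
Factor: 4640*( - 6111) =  - 2^5*3^2*5^1*7^1*29^1*97^1 = - 28355040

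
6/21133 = 6/21133 = 0.00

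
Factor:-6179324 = - 2^2*1544831^1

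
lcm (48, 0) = 0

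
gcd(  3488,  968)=8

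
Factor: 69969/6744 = 83/8 = 2^(-3)*83^1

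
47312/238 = 23656/119 = 198.79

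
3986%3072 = 914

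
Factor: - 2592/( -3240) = 2^2*5^( - 1) = 4/5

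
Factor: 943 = 23^1*41^1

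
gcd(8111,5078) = 1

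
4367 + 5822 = 10189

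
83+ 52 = 135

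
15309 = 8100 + 7209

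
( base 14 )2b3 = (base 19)19H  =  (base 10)549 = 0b1000100101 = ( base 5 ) 4144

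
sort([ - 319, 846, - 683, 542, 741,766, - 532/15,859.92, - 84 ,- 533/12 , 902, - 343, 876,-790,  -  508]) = [-790, - 683, - 508, - 343,-319, - 84, - 533/12, - 532/15 , 542, 741, 766, 846,859.92,  876,902]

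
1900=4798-2898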